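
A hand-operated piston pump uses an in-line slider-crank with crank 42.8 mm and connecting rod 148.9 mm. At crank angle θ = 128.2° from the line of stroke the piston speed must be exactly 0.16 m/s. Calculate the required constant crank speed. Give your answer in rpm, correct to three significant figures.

For an in-line slider-crank, |v_piston| = rω|sinθ|·[1 + r cosθ/√(L² − r² sin²θ)].
With r = 0.0428 m, L = 0.1489 m, θ = 128.2°: the bracketed kinematic factor |dx/dθ| = 0.027497 m.
ω = v/|dx/dθ| = 0.16/0.027497 = 5.8188 rad/s.
N = 60ω/(2π) = 55.565 rpm.

55.6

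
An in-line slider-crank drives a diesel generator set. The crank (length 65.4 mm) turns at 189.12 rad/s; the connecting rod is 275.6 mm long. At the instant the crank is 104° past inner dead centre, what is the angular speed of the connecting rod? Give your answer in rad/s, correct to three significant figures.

11.2

ω = 189.1 rad/s
The rod makes angle φ with the slider axis where L sinφ = r sinθ; differentiating, L cosφ·φ̇ = r ω cosθ.
L cosφ = √(L² − r² sin²θ) = 0.26819 m.
|ω_rod| = r ω |cosθ| / √(L² − r² sin²θ) = 0.0654·189.1·0.24192/0.26819 = 11.157 rad/s.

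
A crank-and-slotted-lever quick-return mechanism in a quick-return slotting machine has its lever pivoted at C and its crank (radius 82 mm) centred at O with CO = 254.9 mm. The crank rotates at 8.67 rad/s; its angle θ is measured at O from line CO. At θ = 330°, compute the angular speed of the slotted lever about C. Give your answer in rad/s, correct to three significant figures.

ω = 8.67 rad/s
Crank pin A relative to C: A = (d + r cosθ, r sinθ); lever angle φ = atan2(r sinθ, d + r cosθ).
Differentiating tanφ: φ̇ = rω(d cosθ + r)/(d² + r² + 2dr cosθ).
d² + r² + 2dr cosθ = |CA|² = 0.107901 m²;  d cosθ + r = +0.30275 m.
|ω_lever| = |0.082·8.67·+0.30275| / 0.107901 = 1.9948 rad/s.

1.99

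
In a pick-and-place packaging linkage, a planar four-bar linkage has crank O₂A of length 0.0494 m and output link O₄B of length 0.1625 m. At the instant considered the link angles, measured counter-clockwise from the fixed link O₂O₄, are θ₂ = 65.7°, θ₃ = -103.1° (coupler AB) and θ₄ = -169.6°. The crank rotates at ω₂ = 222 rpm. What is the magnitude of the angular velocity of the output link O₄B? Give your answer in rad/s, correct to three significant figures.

ω₂ = 23.25 rad/s (from 222 rpm).
Differentiating the loop-closure r₂e^{iθ₂}+r₃e^{iθ₃}=r₁+r₄e^{iθ₄} gives r₂ω₂e^{iθ₂}+r₃ω₃e^{iθ₃}=r₄ω₄e^{iθ₄}.
Eliminating the other unknown: ω₄ = r₂ω₂ sin(θ₂−θ₃) / [r₄ sin(θ₄−θ₃)].
Numerator sine = +0.19423; denominator sine = -0.91706.
Result = 0.0494·23.25·(+0.19423) / (0.1625·(-0.91706)) = -1.4969 rad/s; magnitude 1.4969 rad/s.

1.50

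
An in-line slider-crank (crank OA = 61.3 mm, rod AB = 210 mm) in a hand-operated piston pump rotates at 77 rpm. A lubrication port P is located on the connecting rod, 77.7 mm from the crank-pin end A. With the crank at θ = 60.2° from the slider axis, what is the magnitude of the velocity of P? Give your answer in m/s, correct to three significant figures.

ω = 8.063 rad/s.  Crank-pin speed |V_A| = rω = 0.49429 m/s, perpendicular to OA.
Rod angle: sinφ = −(r/L) sinθ ⇒ φ = -14.673°; ω_rod = −rω cosθ/√(L²−r²sin²θ) = -1.2092 rad/s.
V_P = V_A + ω_rod × AP, with AP = 0.0777 m along the rod.
Components: V_Px = −rω sinθ − a·ω_rod·sinφ = -0.45272 m/s;  V_Py = rω cosθ + a·ω_rod·cosφ = +0.15476 m/s.
|V_P| = √(V_Px² + V_Py²) = 0.47845 m/s.

0.478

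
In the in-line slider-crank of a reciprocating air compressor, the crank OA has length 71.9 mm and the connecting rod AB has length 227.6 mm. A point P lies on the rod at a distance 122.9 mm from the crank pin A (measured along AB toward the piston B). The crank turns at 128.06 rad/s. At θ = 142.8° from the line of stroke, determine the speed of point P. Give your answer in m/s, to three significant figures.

ω = 128.1 rad/s.  Crank-pin speed |V_A| = rω = 9.2075 m/s, perpendicular to OA.
Rod angle: sinφ = −(r/L) sinθ ⇒ φ = -11.011°; ω_rod = −rω cosθ/√(L²−r²sin²θ) = +32.828 rad/s.
V_P = V_A + ω_rod × AP, with AP = 0.1229 m along the rod.
Components: V_Px = −rω sinθ − a·ω_rod·sinφ = -4.7963 m/s;  V_Py = rω cosθ + a·ω_rod·cosφ = -3.3738 m/s.
|V_P| = √(V_Px² + V_Py²) = 5.864 m/s.

5.86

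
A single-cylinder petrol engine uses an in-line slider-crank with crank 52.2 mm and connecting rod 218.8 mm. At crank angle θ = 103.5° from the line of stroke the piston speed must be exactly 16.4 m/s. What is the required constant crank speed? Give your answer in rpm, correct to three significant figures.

For an in-line slider-crank, |v_piston| = rω|sinθ|·[1 + r cosθ/√(L² − r² sin²θ)].
With r = 0.0522 m, L = 0.2188 m, θ = 103.5°: the bracketed kinematic factor |dx/dθ| = 0.047852 m.
ω = v/|dx/dθ| = 16.4/0.047852 = 342.73 rad/s.
N = 60ω/(2π) = 3272.8 rpm.

3270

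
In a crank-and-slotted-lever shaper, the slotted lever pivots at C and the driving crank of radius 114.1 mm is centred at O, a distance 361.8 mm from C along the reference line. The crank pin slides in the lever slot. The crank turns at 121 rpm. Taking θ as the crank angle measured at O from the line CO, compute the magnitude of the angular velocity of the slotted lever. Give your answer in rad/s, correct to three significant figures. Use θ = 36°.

2.79

ω = 12.67 rad/s (from 121 rpm).
Crank pin A relative to C: A = (d + r cosθ, r sinθ); lever angle φ = atan2(r sinθ, d + r cosθ).
Differentiating tanφ: φ̇ = rω(d cosθ + r)/(d² + r² + 2dr cosθ).
d² + r² + 2dr cosθ = |CA|² = 0.210713 m²;  d cosθ + r = +0.4068 m.
|ω_lever| = |0.1141·12.67·+0.4068| / 0.210713 = 2.7912 rad/s.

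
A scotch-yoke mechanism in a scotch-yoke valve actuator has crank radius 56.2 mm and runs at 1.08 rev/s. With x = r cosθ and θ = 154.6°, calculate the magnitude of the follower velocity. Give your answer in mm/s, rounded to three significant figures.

ω = 6.786 rad/s (from 1.08 rev/s).
x = r cosθ ⇒ ẋ = −rω sinθ.
|v| = rω|sinθ| = 0.0562·6.786·|sin 154.6°| = 0.16358 m/s = 163.58 mm/s.

164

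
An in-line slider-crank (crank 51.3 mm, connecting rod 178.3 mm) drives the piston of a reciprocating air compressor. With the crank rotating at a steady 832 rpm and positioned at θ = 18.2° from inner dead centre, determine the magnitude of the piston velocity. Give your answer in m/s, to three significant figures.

1.78

ω = 2π·832/60 = 87.13 rad/s
For an in-line slider-crank, x = r cosθ + √(L² − r² sin²θ), so v = −rω sinθ·[1 + r cosθ/√(L² − r² sin²θ)].
With r = 0.0513 m, L = 0.1783 m, θ = 18.2°: √(L² − r² sin²θ) = 0.17758 m.
v = −0.0513·87.13·0.31233·[1 + 0.0513·0.94997/0.17758] = -1.7791 m/s.
|v| = 1.7791 m/s.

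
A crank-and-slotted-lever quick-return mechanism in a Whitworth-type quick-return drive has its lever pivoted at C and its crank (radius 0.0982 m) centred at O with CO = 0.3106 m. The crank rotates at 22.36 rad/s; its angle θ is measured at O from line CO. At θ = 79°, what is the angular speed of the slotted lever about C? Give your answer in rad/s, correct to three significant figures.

2.94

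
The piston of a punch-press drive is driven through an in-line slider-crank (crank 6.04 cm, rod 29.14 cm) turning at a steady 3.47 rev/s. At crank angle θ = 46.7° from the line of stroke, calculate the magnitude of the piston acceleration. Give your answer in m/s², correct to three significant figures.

ω = 2π·3.47 = 21.8 rad/s
x(θ) = r cosθ + √(L² − r² sin²θ); with ω constant, a = ω²·d²x/dθ².
d²x/dθ² = −r cosθ − r²(cos2θ)/√u − r⁴ sin²2θ/(4u^{3/2}),  u = L² − r² sin²θ = 0.0829817 m².
Substituting r = 0.0604 m, L = 0.2914 m, θ = 46.7°: d²x/dθ² = -0.040811 m.
a = ω²·d²x/dθ² = (21.8)²·(-0.040811) = -19.4 m/s²;  |a| = 19.4 m/s².

19.4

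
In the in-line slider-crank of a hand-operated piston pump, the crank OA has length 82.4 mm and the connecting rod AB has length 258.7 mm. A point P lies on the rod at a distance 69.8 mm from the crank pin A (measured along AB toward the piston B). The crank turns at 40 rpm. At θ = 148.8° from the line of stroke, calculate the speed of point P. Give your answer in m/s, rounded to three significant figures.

0.272

ω = 4.189 rad/s.  Crank-pin speed |V_A| = rω = 0.34516 m/s, perpendicular to OA.
Rod angle: sinφ = −(r/L) sinθ ⇒ φ = -9.497°; ω_rod = −rω cosθ/√(L²−r²sin²θ) = +1.1571 rad/s.
V_P = V_A + ω_rod × AP, with AP = 0.0698 m along the rod.
Components: V_Px = −rω sinθ − a·ω_rod·sinφ = -0.16547 m/s;  V_Py = rω cosθ + a·ω_rod·cosφ = -0.21558 m/s.
|V_P| = √(V_Px² + V_Py²) = 0.27176 m/s.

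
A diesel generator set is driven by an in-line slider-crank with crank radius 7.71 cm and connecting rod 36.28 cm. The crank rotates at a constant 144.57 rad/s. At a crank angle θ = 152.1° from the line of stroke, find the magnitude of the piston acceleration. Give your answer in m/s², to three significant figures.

1230

ω = 144.6 rad/s
x(θ) = r cosθ + √(L² − r² sin²θ); with ω constant, a = ω²·d²x/dθ².
d²x/dθ² = −r cosθ − r²(cos2θ)/√u − r⁴ sin²2θ/(4u^{3/2}),  u = L² − r² sin²θ = 0.130322 m².
Substituting r = 0.0771 m, L = 0.3628 m, θ = 152.1°: d²x/dθ² = +0.058754 m.
a = ω²·d²x/dθ² = (144.6)²·(+0.058754) = +1228 m/s²;  |a| = 1228 m/s².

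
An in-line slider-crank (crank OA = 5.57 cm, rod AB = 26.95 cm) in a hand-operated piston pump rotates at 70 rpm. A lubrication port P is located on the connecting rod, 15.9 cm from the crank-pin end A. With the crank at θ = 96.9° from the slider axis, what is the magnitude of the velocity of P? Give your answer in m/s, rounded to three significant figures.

0.400

ω = 7.33 rad/s.  Crank-pin speed |V_A| = rω = 0.4083 m/s, perpendicular to OA.
Rod angle: sinφ = −(r/L) sinθ ⇒ φ = -11.840°; ω_rod = −rω cosθ/√(L²−r²sin²θ) = +0.18597 rad/s.
V_P = V_A + ω_rod × AP, with AP = 0.159 m along the rod.
Components: V_Px = −rω sinθ − a·ω_rod·sinφ = -0.39928 m/s;  V_Py = rω cosθ + a·ω_rod·cosφ = -0.020112 m/s.
|V_P| = √(V_Px² + V_Py²) = 0.39978 m/s.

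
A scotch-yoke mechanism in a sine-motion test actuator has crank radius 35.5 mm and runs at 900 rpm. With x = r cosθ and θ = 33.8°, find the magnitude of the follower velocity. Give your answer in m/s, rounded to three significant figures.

1.86

ω = 94.25 rad/s (from 900 rpm).
x = r cosθ ⇒ ẋ = −rω sinθ.
|v| = rω|sinθ| = 0.0355·94.25·|sin 33.8°| = 1.8613 m/s.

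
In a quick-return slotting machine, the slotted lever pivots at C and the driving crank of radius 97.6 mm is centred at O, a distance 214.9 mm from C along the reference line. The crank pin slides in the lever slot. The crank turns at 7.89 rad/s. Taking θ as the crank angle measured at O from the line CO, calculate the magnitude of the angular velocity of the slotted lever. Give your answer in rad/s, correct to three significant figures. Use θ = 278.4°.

1.61

ω = 7.89 rad/s
Crank pin A relative to C: A = (d + r cosθ, r sinθ); lever angle φ = atan2(r sinθ, d + r cosθ).
Differentiating tanφ: φ̇ = rω(d cosθ + r)/(d² + r² + 2dr cosθ).
d² + r² + 2dr cosθ = |CA|² = 0.0618357 m²;  d cosθ + r = +0.12899 m.
|ω_lever| = |0.0976·7.89·+0.12899| / 0.0618357 = 1.6064 rad/s.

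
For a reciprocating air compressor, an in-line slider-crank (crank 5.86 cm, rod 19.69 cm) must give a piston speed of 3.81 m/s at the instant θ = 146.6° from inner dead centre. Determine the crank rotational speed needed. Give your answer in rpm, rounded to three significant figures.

For an in-line slider-crank, |v_piston| = rω|sinθ|·[1 + r cosθ/√(L² − r² sin²θ)].
With r = 0.0586 m, L = 0.1969 m, θ = 146.6°: the bracketed kinematic factor |dx/dθ| = 0.024133 m.
ω = v/|dx/dθ| = 3.81/0.024133 = 157.87 rad/s.
N = 60ω/(2π) = 1507.6 rpm.

1510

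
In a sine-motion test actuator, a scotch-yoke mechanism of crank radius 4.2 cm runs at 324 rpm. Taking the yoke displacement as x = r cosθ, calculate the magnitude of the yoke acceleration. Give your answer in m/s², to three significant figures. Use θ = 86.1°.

3.29

ω = 33.93 rad/s (from 324 rpm).
x = r cosθ ⇒ ẍ = −rω² cosθ (ω constant).
|a| = rω²|cosθ| = 0.042·(33.93)²·|cos 86.1°| = 3.2885 m/s².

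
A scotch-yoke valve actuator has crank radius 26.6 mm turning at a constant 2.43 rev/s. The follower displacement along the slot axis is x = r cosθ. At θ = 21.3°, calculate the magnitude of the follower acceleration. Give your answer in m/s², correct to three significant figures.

5.78

ω = 15.27 rad/s (from 2.43 rev/s).
x = r cosθ ⇒ ẍ = −rω² cosθ (ω constant).
|a| = rω²|cosθ| = 0.0266·(15.27)²·|cos 21.3°| = 5.7773 m/s².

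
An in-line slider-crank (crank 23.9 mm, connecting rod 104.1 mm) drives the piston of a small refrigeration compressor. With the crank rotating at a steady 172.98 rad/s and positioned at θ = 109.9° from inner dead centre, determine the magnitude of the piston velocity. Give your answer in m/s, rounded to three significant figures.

ω = 173 rad/s
For an in-line slider-crank, x = r cosθ + √(L² − r² sin²θ), so v = −rω sinθ·[1 + r cosθ/√(L² − r² sin²θ)].
With r = 0.0239 m, L = 0.1041 m, θ = 109.9°: √(L² − r² sin²θ) = 0.10165 m.
v = −0.0239·173·0.94029·[1 + 0.0239·-0.34038/0.10165] = -3.5762 m/s.
|v| = 3.5762 m/s.

3.58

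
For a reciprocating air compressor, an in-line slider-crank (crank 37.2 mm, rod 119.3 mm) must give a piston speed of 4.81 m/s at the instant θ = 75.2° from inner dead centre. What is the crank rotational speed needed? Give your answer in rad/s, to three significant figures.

123

For an in-line slider-crank, |v_piston| = rω|sinθ|·[1 + r cosθ/√(L² − r² sin²θ)].
With r = 0.0372 m, L = 0.1193 m, θ = 75.2°: the bracketed kinematic factor |dx/dθ| = 0.03897 m.
ω = v/|dx/dθ| = 4.81/0.03897 = 123.43 rad/s.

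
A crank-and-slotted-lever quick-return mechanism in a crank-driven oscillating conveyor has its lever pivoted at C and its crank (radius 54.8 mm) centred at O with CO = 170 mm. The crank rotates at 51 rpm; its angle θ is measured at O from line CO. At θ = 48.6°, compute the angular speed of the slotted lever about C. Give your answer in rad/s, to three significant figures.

1.11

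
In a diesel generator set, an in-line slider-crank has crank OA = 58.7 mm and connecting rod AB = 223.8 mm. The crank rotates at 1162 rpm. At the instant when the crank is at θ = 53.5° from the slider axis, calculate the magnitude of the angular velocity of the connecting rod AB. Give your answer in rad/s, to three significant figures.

19.4

ω = 121.7 rad/s (converted from 1162 rpm).
The rod makes angle φ with the slider axis where L sinφ = r sinθ; differentiating, L cosφ·φ̇ = r ω cosθ.
L cosφ = √(L² − r² sin²θ) = 0.21877 m.
|ω_rod| = r ω |cosθ| / √(L² − r² sin²θ) = 0.0587·121.7·0.59482/0.21877 = 19.421 rad/s.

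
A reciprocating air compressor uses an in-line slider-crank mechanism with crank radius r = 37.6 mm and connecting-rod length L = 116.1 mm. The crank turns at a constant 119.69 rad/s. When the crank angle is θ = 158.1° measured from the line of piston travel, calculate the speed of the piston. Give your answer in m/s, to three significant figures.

ω = 119.7 rad/s
For an in-line slider-crank, x = r cosθ + √(L² − r² sin²θ), so v = −rω sinθ·[1 + r cosθ/√(L² − r² sin²θ)].
With r = 0.0376 m, L = 0.1161 m, θ = 158.1°: √(L² − r² sin²θ) = 0.11525 m.
v = −0.0376·119.7·0.37299·[1 + 0.0376·-0.92784/0.11525] = -1.1705 m/s.
|v| = 1.1705 m/s.

1.17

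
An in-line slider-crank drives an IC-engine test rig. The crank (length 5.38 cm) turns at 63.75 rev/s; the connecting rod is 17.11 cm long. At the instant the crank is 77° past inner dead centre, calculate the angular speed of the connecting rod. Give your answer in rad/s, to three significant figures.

ω = 400.6 rad/s (converted from 63.75 rev/s).
The rod makes angle φ with the slider axis where L sinφ = r sinθ; differentiating, L cosφ·φ̇ = r ω cosθ.
L cosφ = √(L² − r² sin²θ) = 0.16287 m.
|ω_rod| = r ω |cosθ| / √(L² − r² sin²θ) = 0.0538·400.6·0.22495/0.16287 = 29.764 rad/s.

29.8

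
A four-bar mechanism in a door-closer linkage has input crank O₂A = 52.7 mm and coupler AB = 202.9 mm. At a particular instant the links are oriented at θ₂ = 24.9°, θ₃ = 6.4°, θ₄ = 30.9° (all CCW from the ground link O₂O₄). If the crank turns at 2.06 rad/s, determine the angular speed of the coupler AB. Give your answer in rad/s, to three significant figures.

0.135

ω₂ = 2.06 rad/s
Differentiating the loop-closure r₂e^{iθ₂}+r₃e^{iθ₃}=r₁+r₄e^{iθ₄} gives r₂ω₂e^{iθ₂}+r₃ω₃e^{iθ₃}=r₄ω₄e^{iθ₄}.
Eliminating the other unknown: ω₃ = r₂ω₂ sin(θ₄−θ₂) / [r₃ sin(θ₃−θ₄)].
Numerator sine = +0.10453; denominator sine = -0.41469.
Result = 0.0527·2.06·(+0.10453) / (0.2029·(-0.41469)) = -0.13487 rad/s; magnitude 0.13487 rad/s.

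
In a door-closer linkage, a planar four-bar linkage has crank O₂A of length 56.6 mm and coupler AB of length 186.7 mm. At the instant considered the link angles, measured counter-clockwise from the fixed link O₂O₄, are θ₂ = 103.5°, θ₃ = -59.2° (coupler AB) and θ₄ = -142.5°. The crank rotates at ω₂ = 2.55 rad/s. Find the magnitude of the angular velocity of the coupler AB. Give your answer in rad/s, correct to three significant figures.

ω₂ = 2.55 rad/s
Differentiating the loop-closure r₂e^{iθ₂}+r₃e^{iθ₃}=r₁+r₄e^{iθ₄} gives r₂ω₂e^{iθ₂}+r₃ω₃e^{iθ₃}=r₄ω₄e^{iθ₄}.
Eliminating the other unknown: ω₃ = r₂ω₂ sin(θ₄−θ₂) / [r₃ sin(θ₃−θ₄)].
Numerator sine = +0.91355; denominator sine = +0.99317.
Result = 0.0566·2.55·(+0.91355) / (0.1867·(+0.99317)) = +0.71108 rad/s; magnitude 0.71108 rad/s.

0.711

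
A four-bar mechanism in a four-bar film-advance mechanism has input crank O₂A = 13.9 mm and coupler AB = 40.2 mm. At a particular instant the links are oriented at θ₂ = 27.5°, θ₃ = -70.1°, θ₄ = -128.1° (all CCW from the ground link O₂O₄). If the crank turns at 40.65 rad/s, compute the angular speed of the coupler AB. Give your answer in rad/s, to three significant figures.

6.85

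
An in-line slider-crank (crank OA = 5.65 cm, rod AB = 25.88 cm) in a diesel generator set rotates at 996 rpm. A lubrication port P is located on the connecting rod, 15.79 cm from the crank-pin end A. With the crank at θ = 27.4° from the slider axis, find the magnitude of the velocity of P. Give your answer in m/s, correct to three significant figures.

ω = 104.3 rad/s.  Crank-pin speed |V_A| = rω = 5.893 m/s, perpendicular to OA.
Rod angle: sinφ = −(r/L) sinθ ⇒ φ = -5.766°; ω_rod = −rω cosθ/√(L²−r²sin²θ) = -20.319 rad/s.
V_P = V_A + ω_rod × AP, with AP = 0.1579 m along the rod.
Components: V_Px = −rω sinθ − a·ω_rod·sinφ = -3.0343 m/s;  V_Py = rω cosθ + a·ω_rod·cosφ = +2.0398 m/s.
|V_P| = √(V_Px² + V_Py²) = 3.6562 m/s.

3.66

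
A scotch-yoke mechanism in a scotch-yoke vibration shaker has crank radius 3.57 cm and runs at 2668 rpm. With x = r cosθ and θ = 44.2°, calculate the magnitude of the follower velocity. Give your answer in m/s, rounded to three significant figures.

6.95

ω = 279.4 rad/s (from 2668 rpm).
x = r cosθ ⇒ ẋ = −rω sinθ.
|v| = rω|sinθ| = 0.0357·279.4·|sin 44.2°| = 6.9537 m/s.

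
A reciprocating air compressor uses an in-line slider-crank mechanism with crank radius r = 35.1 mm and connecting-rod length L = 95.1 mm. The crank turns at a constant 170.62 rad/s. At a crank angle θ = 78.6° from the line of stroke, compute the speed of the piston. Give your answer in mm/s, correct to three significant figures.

6330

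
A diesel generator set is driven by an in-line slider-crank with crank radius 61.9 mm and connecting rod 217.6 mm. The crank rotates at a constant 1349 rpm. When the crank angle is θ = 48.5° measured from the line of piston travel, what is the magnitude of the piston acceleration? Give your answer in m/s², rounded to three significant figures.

ω = 2π·1349/60 = 141.3 rad/s
x(θ) = r cosθ + √(L² − r² sin²θ); with ω constant, a = ω²·d²x/dθ².
d²x/dθ² = −r cosθ − r²(cos2θ)/√u − r⁴ sin²2θ/(4u^{3/2}),  u = L² − r² sin²θ = 0.0452005 m².
Substituting r = 0.0619 m, L = 0.2176 m, θ = 48.5°: d²x/dθ² = -0.039196 m.
a = ω²·d²x/dθ² = (141.3)²·(-0.039196) = -782.21 m/s²;  |a| = 782.21 m/s².

782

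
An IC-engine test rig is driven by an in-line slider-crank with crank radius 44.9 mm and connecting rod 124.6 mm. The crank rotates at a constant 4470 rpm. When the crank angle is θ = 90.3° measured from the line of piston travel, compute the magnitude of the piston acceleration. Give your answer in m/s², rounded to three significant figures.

ω = 2π·4470/60 = 468.1 rad/s
x(θ) = r cosθ + √(L² − r² sin²θ); with ω constant, a = ω²·d²x/dθ².
d²x/dθ² = −r cosθ − r²(cos2θ)/√u − r⁴ sin²2θ/(4u^{3/2}),  u = L² − r² sin²θ = 0.0135092 m².
Substituting r = 0.0449 m, L = 0.1246 m, θ = 90.3°: d²x/dθ² = +0.017579 m.
a = ω²·d²x/dθ² = (468.1)²·(+0.017579) = +3851.9 m/s²;  |a| = 3851.9 m/s².

3850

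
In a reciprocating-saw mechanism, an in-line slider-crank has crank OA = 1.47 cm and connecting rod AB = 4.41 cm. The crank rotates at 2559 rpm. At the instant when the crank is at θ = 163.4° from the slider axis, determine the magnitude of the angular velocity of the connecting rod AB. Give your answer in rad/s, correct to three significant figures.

86.0

ω = 268 rad/s (converted from 2559 rpm).
The rod makes angle φ with the slider axis where L sinφ = r sinθ; differentiating, L cosφ·φ̇ = r ω cosθ.
L cosφ = √(L² − r² sin²θ) = 0.0439 m.
|ω_rod| = r ω |cosθ| / √(L² − r² sin²θ) = 0.0147·268·0.95832/0.0439 = 85.994 rad/s.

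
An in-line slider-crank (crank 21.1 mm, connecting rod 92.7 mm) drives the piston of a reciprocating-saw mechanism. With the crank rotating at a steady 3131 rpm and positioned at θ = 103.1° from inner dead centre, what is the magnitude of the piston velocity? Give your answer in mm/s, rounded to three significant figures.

6380

ω = 2π·3131/60 = 327.9 rad/s
For an in-line slider-crank, x = r cosθ + √(L² − r² sin²θ), so v = −rω sinθ·[1 + r cosθ/√(L² − r² sin²θ)].
With r = 0.0211 m, L = 0.0927 m, θ = 103.1°: √(L² − r² sin²θ) = 0.090393 m.
v = −0.0211·327.9·0.97398·[1 + 0.0211·-0.22665/0.090393] = -6.3817 m/s.
|v| = 6.3817 m/s = 6381.7 mm/s.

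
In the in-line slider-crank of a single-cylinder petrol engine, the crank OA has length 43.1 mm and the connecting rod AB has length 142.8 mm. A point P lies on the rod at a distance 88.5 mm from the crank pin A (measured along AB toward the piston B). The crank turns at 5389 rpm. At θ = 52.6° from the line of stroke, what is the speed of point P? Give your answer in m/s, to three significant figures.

ω = 564.3 rad/s.  Crank-pin speed |V_A| = rω = 24.323 m/s, perpendicular to OA.
Rod angle: sinφ = −(r/L) sinθ ⇒ φ = -13.873°; ω_rod = −rω cosθ/√(L²−r²sin²θ) = -106.56 rad/s.
V_P = V_A + ω_rod × AP, with AP = 0.0885 m along the rod.
Components: V_Px = −rω sinθ − a·ω_rod·sinφ = -21.584 m/s;  V_Py = rω cosθ + a·ω_rod·cosφ = +5.6175 m/s.
|V_P| = √(V_Px² + V_Py²) = 22.303 m/s.

22.3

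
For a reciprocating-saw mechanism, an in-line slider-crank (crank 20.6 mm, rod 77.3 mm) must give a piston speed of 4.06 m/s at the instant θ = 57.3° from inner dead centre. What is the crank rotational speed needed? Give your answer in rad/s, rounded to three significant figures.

204

For an in-line slider-crank, |v_piston| = rω|sinθ|·[1 + r cosθ/√(L² − r² sin²θ)].
With r = 0.0206 m, L = 0.0773 m, θ = 57.3°: the bracketed kinematic factor |dx/dθ| = 0.019896 m.
ω = v/|dx/dθ| = 4.06/0.019896 = 204.06 rad/s.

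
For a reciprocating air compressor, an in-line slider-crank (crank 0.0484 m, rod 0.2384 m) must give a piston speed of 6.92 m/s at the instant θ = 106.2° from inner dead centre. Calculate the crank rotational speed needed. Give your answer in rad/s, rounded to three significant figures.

158

For an in-line slider-crank, |v_piston| = rω|sinθ|·[1 + r cosθ/√(L² − r² sin²θ)].
With r = 0.0484 m, L = 0.2384 m, θ = 106.2°: the bracketed kinematic factor |dx/dθ| = 0.043794 m.
ω = v/|dx/dθ| = 6.92/0.043794 = 158.01 rad/s.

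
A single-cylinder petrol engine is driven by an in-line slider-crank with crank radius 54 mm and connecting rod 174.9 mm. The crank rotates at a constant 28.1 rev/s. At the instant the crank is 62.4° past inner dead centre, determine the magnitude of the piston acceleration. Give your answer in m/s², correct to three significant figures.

481

ω = 2π·28.1 = 176.6 rad/s
x(θ) = r cosθ + √(L² − r² sin²θ); with ω constant, a = ω²·d²x/dθ².
d²x/dθ² = −r cosθ − r²(cos2θ)/√u − r⁴ sin²2θ/(4u^{3/2}),  u = L² − r² sin²θ = 0.0282999 m².
Substituting r = 0.054 m, L = 0.1749 m, θ = 62.4°: d²x/dθ² = -0.015426 m.
a = ω²·d²x/dθ² = (176.6)²·(-0.015426) = -480.88 m/s²;  |a| = 480.88 m/s².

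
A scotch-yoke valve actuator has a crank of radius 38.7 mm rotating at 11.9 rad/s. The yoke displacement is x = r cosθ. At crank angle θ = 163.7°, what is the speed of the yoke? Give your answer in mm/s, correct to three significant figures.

ω = 11.9 rad/s
x = r cosθ ⇒ ẋ = −rω sinθ.
|v| = rω|sinθ| = 0.0387·11.9·|sin 163.7°| = 0.12926 m/s = 129.26 mm/s.

129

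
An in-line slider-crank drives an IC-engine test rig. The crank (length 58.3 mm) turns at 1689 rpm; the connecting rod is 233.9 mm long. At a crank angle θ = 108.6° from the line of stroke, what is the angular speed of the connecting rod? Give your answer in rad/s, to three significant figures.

14.5

ω = 176.9 rad/s (converted from 1689 rpm).
The rod makes angle φ with the slider axis where L sinφ = r sinθ; differentiating, L cosφ·φ̇ = r ω cosθ.
L cosφ = √(L² − r² sin²θ) = 0.22728 m.
|ω_rod| = r ω |cosθ| / √(L² − r² sin²θ) = 0.0583·176.9·0.31896/0.22728 = 14.471 rad/s.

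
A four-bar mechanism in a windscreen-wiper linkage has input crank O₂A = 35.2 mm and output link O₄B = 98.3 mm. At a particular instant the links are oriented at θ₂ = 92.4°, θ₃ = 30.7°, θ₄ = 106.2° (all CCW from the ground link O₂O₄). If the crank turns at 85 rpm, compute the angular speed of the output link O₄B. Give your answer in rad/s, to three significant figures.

2.90

ω₂ = 8.901 rad/s (from 85 rpm).
Differentiating the loop-closure r₂e^{iθ₂}+r₃e^{iθ₃}=r₁+r₄e^{iθ₄} gives r₂ω₂e^{iθ₂}+r₃ω₃e^{iθ₃}=r₄ω₄e^{iθ₄}.
Eliminating the other unknown: ω₄ = r₂ω₂ sin(θ₂−θ₃) / [r₄ sin(θ₄−θ₃)].
Numerator sine = +0.88048; denominator sine = +0.96815.
Result = 0.0352·8.901·(+0.88048) / (0.0983·(+0.96815)) = +2.8988 rad/s; magnitude 2.8988 rad/s.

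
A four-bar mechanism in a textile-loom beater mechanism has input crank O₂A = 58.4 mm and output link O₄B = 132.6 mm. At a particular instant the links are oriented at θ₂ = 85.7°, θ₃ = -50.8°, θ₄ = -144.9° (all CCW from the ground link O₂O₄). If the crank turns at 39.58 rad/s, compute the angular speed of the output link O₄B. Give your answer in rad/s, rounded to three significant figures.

12.0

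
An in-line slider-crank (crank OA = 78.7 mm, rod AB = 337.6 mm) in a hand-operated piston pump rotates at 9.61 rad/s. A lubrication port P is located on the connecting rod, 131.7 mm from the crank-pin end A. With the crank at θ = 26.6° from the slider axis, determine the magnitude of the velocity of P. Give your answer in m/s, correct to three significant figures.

0.552

ω = 9.61 rad/s.  Crank-pin speed |V_A| = rω = 0.75631 m/s, perpendicular to OA.
Rod angle: sinφ = −(r/L) sinθ ⇒ φ = -5.991°; ω_rod = −rω cosθ/√(L²−r²sin²θ) = -2.0141 rad/s.
V_P = V_A + ω_rod × AP, with AP = 0.1317 m along the rod.
Components: V_Px = −rω sinθ − a·ω_rod·sinφ = -0.36633 m/s;  V_Py = rω cosθ + a·ω_rod·cosφ = +0.41244 m/s.
|V_P| = √(V_Px² + V_Py²) = 0.55164 m/s.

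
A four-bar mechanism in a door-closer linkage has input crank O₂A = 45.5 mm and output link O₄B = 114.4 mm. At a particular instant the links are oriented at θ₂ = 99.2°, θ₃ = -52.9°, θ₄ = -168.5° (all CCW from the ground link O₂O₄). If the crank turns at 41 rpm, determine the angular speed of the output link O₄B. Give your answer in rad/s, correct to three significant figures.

0.886

ω₂ = 4.294 rad/s (from 41 rpm).
Differentiating the loop-closure r₂e^{iθ₂}+r₃e^{iθ₃}=r₁+r₄e^{iθ₄} gives r₂ω₂e^{iθ₂}+r₃ω₃e^{iθ₃}=r₄ω₄e^{iθ₄}.
Eliminating the other unknown: ω₄ = r₂ω₂ sin(θ₂−θ₃) / [r₄ sin(θ₄−θ₃)].
Numerator sine = +0.46793; denominator sine = -0.90183.
Result = 0.0455·4.294·(+0.46793) / (0.1144·(-0.90183)) = -0.88604 rad/s; magnitude 0.88604 rad/s.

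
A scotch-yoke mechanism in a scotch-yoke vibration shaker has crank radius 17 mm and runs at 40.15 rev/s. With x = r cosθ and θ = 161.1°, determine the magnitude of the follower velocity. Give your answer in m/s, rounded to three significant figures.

ω = 252.3 rad/s (from 40.15 rev/s).
x = r cosθ ⇒ ẋ = −rω sinθ.
|v| = rω|sinθ| = 0.017·252.3·|sin 161.1°| = 1.3891 m/s.

1.39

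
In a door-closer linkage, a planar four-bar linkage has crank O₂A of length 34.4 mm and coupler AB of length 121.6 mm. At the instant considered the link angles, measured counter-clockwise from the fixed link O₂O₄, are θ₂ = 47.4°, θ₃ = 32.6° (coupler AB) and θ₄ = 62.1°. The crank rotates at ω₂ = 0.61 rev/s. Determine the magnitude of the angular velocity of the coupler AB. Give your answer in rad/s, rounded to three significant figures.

0.559

ω₂ = 3.833 rad/s (from 0.61 rev/s).
Differentiating the loop-closure r₂e^{iθ₂}+r₃e^{iθ₃}=r₁+r₄e^{iθ₄} gives r₂ω₂e^{iθ₂}+r₃ω₃e^{iθ₃}=r₄ω₄e^{iθ₄}.
Eliminating the other unknown: ω₃ = r₂ω₂ sin(θ₄−θ₂) / [r₃ sin(θ₃−θ₄)].
Numerator sine = +0.25376; denominator sine = -0.49242.
Result = 0.0344·3.833·(+0.25376) / (0.1216·(-0.49242)) = -0.55875 rad/s; magnitude 0.55875 rad/s.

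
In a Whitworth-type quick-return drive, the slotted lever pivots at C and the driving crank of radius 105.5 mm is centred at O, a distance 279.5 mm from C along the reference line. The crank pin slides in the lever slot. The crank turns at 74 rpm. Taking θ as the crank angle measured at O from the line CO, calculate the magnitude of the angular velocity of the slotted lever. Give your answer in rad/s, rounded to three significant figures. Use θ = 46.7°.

1.87

ω = 7.749 rad/s (from 74 rpm).
Crank pin A relative to C: A = (d + r cosθ, r sinθ); lever angle φ = atan2(r sinθ, d + r cosθ).
Differentiating tanφ: φ̇ = rω(d cosθ + r)/(d² + r² + 2dr cosθ).
d² + r² + 2dr cosθ = |CA|² = 0.129696 m²;  d cosθ + r = +0.29719 m.
|ω_lever| = |0.1055·7.749·+0.29719| / 0.129696 = 1.8733 rad/s.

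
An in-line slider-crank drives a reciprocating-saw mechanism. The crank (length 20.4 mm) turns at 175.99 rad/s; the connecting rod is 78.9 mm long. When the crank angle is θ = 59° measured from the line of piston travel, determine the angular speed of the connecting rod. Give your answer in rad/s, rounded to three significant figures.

ω = 176 rad/s
The rod makes angle φ with the slider axis where L sinφ = r sinθ; differentiating, L cosφ·φ̇ = r ω cosθ.
L cosφ = √(L² − r² sin²θ) = 0.076938 m.
|ω_rod| = r ω |cosθ| / √(L² − r² sin²θ) = 0.0204·176·0.51504/0.076938 = 24.034 rad/s.

24.0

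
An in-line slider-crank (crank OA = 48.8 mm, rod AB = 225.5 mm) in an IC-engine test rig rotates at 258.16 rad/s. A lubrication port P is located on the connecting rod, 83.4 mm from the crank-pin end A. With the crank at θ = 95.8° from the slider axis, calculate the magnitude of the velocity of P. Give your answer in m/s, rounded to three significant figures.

ω = 258.2 rad/s.  Crank-pin speed |V_A| = rω = 12.598 m/s, perpendicular to OA.
Rod angle: sinφ = −(r/L) sinθ ⇒ φ = -12.433°; ω_rod = −rω cosθ/√(L²−r²sin²θ) = +5.7814 rad/s.
V_P = V_A + ω_rod × AP, with AP = 0.0834 m along the rod.
Components: V_Px = −rω sinθ − a·ω_rod·sinφ = -12.43 m/s;  V_Py = rω cosθ + a·ω_rod·cosφ = -0.80227 m/s.
|V_P| = √(V_Px² + V_Py²) = 12.456 m/s.

12.5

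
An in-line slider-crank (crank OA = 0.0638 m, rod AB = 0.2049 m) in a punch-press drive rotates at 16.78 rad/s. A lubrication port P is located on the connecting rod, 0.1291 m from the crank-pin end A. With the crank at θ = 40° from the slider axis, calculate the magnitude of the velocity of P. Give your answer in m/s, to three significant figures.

ω = 16.78 rad/s.  Crank-pin speed |V_A| = rω = 1.0706 m/s, perpendicular to OA.
Rod angle: sinφ = −(r/L) sinθ ⇒ φ = -11.545°; ω_rod = −rω cosθ/√(L²−r²sin²θ) = -4.0851 rad/s.
V_P = V_A + ω_rod × AP, with AP = 0.1291 m along the rod.
Components: V_Px = −rω sinθ − a·ω_rod·sinφ = -0.7937 m/s;  V_Py = rω cosθ + a·ω_rod·cosφ = +0.30338 m/s.
|V_P| = √(V_Px² + V_Py²) = 0.84971 m/s.

0.850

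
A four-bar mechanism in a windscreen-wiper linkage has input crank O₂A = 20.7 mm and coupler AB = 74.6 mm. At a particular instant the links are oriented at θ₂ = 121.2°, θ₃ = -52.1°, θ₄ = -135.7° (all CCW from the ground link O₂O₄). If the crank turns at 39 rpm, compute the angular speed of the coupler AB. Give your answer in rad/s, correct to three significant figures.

1.11

ω₂ = 4.084 rad/s (from 39 rpm).
Differentiating the loop-closure r₂e^{iθ₂}+r₃e^{iθ₃}=r₁+r₄e^{iθ₄} gives r₂ω₂e^{iθ₂}+r₃ω₃e^{iθ₃}=r₄ω₄e^{iθ₄}.
Eliminating the other unknown: ω₃ = r₂ω₂ sin(θ₄−θ₂) / [r₃ sin(θ₃−θ₄)].
Numerator sine = +0.97398; denominator sine = +0.99377.
Result = 0.0207·4.084·(+0.97398) / (0.0746·(+0.99377)) = +1.1107 rad/s; magnitude 1.1107 rad/s.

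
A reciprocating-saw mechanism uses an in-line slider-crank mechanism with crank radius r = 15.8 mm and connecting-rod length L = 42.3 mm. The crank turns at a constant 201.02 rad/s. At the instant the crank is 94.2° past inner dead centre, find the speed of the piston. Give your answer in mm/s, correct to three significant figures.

3070

ω = 201 rad/s
For an in-line slider-crank, x = r cosθ + √(L² − r² sin²θ), so v = −rω sinθ·[1 + r cosθ/√(L² − r² sin²θ)].
With r = 0.0158 m, L = 0.0423 m, θ = 94.2°: √(L² − r² sin²θ) = 0.039255 m.
v = −0.0158·201·0.99731·[1 + 0.0158·-0.07324/0.039255] = -3.0742 m/s.
|v| = 3.0742 m/s = 3074.2 mm/s.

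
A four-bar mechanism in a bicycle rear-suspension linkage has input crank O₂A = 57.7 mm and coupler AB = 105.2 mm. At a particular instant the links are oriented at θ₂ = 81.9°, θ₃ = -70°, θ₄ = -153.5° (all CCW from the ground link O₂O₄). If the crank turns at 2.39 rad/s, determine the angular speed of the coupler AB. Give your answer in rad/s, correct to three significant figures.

ω₂ = 2.39 rad/s
Differentiating the loop-closure r₂e^{iθ₂}+r₃e^{iθ₃}=r₁+r₄e^{iθ₄} gives r₂ω₂e^{iθ₂}+r₃ω₃e^{iθ₃}=r₄ω₄e^{iθ₄}.
Eliminating the other unknown: ω₃ = r₂ω₂ sin(θ₄−θ₂) / [r₃ sin(θ₃−θ₄)].
Numerator sine = +0.82314; denominator sine = +0.99357.
Result = 0.0577·2.39·(+0.82314) / (0.1052·(+0.99357)) = +1.086 rad/s; magnitude 1.086 rad/s.

1.09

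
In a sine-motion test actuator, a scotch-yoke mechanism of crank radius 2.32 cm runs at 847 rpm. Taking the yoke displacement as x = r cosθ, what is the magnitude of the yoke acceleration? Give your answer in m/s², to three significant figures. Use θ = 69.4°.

64.2

ω = 88.7 rad/s (from 847 rpm).
x = r cosθ ⇒ ẍ = −rω² cosθ (ω constant).
|a| = rω²|cosθ| = 0.0232·(88.7)²·|cos 69.4°| = 64.218 m/s².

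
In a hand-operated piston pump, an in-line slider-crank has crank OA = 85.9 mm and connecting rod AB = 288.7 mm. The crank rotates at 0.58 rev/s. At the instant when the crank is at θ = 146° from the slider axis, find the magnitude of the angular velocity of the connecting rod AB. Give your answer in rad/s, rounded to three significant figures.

0.912

ω = 3.644 rad/s (converted from 0.58 rev/s).
The rod makes angle φ with the slider axis where L sinφ = r sinθ; differentiating, L cosφ·φ̇ = r ω cosθ.
L cosφ = √(L² − r² sin²θ) = 0.28468 m.
|ω_rod| = r ω |cosθ| / √(L² − r² sin²θ) = 0.0859·3.644·0.82904/0.28468 = 0.91164 rad/s.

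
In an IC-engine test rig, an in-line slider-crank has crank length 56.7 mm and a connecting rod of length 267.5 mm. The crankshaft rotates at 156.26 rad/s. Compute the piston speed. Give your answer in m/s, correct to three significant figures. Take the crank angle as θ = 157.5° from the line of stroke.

2.72

ω = 156.3 rad/s
For an in-line slider-crank, x = r cosθ + √(L² − r² sin²θ), so v = −rω sinθ·[1 + r cosθ/√(L² − r² sin²θ)].
With r = 0.0567 m, L = 0.2675 m, θ = 157.5°: √(L² − r² sin²θ) = 0.26662 m.
v = −0.0567·156.3·0.38268·[1 + 0.0567·-0.92388/0.26662] = -2.7244 m/s.
|v| = 2.7244 m/s.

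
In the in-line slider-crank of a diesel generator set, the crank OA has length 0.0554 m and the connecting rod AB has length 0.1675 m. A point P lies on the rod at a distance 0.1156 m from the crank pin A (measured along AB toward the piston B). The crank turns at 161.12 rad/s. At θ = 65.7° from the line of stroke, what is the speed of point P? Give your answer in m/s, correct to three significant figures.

ω = 161.1 rad/s.  Crank-pin speed |V_A| = rω = 8.926 m/s, perpendicular to OA.
Rod angle: sinφ = −(r/L) sinθ ⇒ φ = -17.544°; ω_rod = −rω cosθ/√(L²−r²sin²θ) = -22.999 rad/s.
V_P = V_A + ω_rod × AP, with AP = 0.1156 m along the rod.
Components: V_Px = −rω sinθ − a·ω_rod·sinφ = -8.9367 m/s;  V_Py = rω cosθ + a·ω_rod·cosφ = +1.1381 m/s.
|V_P| = √(V_Px² + V_Py²) = 9.0089 m/s.

9.01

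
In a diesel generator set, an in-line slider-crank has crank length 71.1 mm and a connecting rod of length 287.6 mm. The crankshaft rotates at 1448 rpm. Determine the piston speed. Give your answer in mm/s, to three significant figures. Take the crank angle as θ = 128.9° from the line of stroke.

7060

ω = 2π·1448/60 = 151.6 rad/s
For an in-line slider-crank, x = r cosθ + √(L² − r² sin²θ), so v = −rω sinθ·[1 + r cosθ/√(L² − r² sin²θ)].
With r = 0.0711 m, L = 0.2876 m, θ = 128.9°: √(L² − r² sin²θ) = 0.28223 m.
v = −0.0711·151.6·0.77824·[1 + 0.0711·-0.62796/0.28223] = -7.063 m/s.
|v| = 7.063 m/s = 7063 mm/s.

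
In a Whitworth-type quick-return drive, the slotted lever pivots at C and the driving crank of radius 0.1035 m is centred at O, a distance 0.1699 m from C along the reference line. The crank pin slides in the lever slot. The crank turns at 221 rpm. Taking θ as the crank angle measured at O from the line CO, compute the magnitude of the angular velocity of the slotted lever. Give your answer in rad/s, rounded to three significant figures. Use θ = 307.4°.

ω = 23.14 rad/s (from 221 rpm).
Crank pin A relative to C: A = (d + r cosθ, r sinθ); lever angle φ = atan2(r sinθ, d + r cosθ).
Differentiating tanφ: φ̇ = rω(d cosθ + r)/(d² + r² + 2dr cosθ).
d² + r² + 2dr cosθ = |CA|² = 0.0609392 m²;  d cosθ + r = +0.20669 m.
|ω_lever| = |0.1035·23.14·+0.20669| / 0.0609392 = 8.1244 rad/s.

8.12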